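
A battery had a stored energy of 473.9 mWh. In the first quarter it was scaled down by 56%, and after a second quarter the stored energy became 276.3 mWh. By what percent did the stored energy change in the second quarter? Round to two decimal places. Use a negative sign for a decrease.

After the first quarter: 473.9 × 0.44 = 208.516.
Second-quarter multiplier: 276.3 ÷ 208.516 ≈ 1.325078.
That is a change of 32.51%.

32.51%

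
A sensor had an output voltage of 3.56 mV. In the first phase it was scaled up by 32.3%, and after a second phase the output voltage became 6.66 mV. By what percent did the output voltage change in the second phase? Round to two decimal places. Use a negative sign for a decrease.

After the first phase: 3.56 × 1.323 = 4.70988.
Second-phase multiplier: 6.66 ÷ 4.70988 ≈ 1.414049.
That is a change of 41.40%.

41.40%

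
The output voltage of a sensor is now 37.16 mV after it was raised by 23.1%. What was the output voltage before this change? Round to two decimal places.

The overall multiplier applied was 1.231.
So the original output voltage was 37.16 ÷ 1.231 ≈ 30.19 mV.

30.19 mV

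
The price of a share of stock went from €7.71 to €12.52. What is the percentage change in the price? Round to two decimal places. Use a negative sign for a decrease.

62.39%

Change: €12.52 − €7.71 = €4.81.
Relative to the original: €4.81 ÷ €7.71 ≈ 62.39%.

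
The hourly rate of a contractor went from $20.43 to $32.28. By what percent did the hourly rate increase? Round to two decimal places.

Change: $32.28 − $20.43 = $11.85.
Relative to the original: $11.85 ÷ $20.43 ≈ 58.00%.
So the hourly rate increased by 58.00%.

58.00%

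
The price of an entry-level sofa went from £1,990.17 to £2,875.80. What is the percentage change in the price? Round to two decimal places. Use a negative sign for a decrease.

Change: £2,875.80 − £1,990.17 = £885.63.
Relative to the original: £885.63 ÷ £1,990.17 ≈ 44.50%.

44.50%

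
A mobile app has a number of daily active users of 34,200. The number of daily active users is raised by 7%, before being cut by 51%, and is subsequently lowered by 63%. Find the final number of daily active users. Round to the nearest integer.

6,634

Apply the 7% increase: 34,200 × 1.07 = 36594.
After the 51% decrease: 36594 × 0.49 = 17931.06.
Apply the 63% decrease: 17931.06 × 0.37 = 6634.4922 ≈ 6,634.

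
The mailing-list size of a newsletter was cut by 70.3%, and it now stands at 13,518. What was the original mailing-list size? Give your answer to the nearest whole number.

The overall multiplier applied was 0.297.
So the original mailing-list size was 13,518 ÷ 0.297 ≈ 45,515.

45,515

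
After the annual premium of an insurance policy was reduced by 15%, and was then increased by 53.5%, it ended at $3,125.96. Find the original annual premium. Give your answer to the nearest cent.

$2,395.83

Undoing the 53.5% increase: $3,125.96 ÷ 1.535 ≈ $2036.456026.
Undoing the 15% decrease: $2036.456026 ÷ 0.85 ≈ $2,395.83.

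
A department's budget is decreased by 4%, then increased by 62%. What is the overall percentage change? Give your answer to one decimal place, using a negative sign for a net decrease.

55.5%

The combined multiplier is 0.96 × 1.62 = 1.5552.
That corresponds to an increase of 55.5%.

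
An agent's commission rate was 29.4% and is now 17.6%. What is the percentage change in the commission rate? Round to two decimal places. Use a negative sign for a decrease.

The change is 17.6 − 29.4 = -11.8 percentage points.
Relative to the original 29.4%, that is -11.8 ÷ 29.4 ≈ -40.14%.

-40.14%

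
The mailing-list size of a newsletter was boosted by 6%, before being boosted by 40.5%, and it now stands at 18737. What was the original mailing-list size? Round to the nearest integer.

Undoing the 40.5% increase: 18737 ÷ 1.405 ≈ 13335.94306.
Undoing the 6% increase: 13335.94306 ÷ 1.06 ≈ 12581.

12581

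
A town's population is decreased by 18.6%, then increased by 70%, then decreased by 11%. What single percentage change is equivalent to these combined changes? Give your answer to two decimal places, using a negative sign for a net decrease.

The combined multiplier is 0.814 × 1.7 × 0.89 = 1.231582.
That corresponds to an increase of 23.16%.

23.16%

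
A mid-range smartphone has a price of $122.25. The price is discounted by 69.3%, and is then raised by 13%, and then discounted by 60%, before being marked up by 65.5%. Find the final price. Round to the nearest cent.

$28.08

Each change multiplies by a factor: 0.307 × 1.13 × 0.4 × 1.655 = 0.22965442.
$122.25 × 0.22965442 = $28.075252845 ≈ $28.08.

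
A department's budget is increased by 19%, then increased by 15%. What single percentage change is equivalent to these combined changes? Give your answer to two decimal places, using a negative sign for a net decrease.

36.85%

A 19% increase multiplies by 1.19.
Then a 15% increase: 1.19 × 1.15 = 1.3685.
Overall factor 1.3685, i.e. 36.85%.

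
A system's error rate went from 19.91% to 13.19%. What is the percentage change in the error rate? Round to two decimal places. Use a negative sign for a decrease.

The change is 13.19 − 19.91 = -6.72 percentage points.
Relative to the original 19.91%, that is -6.72 ÷ 19.91 ≈ -33.75%.

-33.75%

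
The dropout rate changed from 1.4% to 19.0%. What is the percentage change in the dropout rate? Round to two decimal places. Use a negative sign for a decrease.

1257.14%

The change is 19.0 − 1.4 = 17.6 percentage points.
Relative to the original 1.4%, that is 17.6 ÷ 1.4 ≈ 1257.14%.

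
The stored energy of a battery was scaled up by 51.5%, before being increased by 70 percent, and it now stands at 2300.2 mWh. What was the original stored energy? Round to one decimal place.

The overall multiplier applied was 1.515 × 1.7 = 2.5755.
So the original stored energy was 2300.2 ÷ 2.5755 ≈ 893.1 mWh.

893.1 mWh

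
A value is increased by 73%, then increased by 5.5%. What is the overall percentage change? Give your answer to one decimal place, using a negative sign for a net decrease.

82.5%

The combined multiplier is 1.73 × 1.055 = 1.82515.
That corresponds to an increase of 82.5%.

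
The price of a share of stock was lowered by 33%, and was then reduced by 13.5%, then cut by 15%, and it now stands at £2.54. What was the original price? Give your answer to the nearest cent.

Undoing the 15% decrease: £2.54 ÷ 0.85 ≈ £2.988235.
Undoing the 13.5% decrease: £2.988235 ÷ 0.865 ≈ £3.454607.
Undoing the 33% decrease: £3.454607 ÷ 0.67 ≈ £5.16.

£5.16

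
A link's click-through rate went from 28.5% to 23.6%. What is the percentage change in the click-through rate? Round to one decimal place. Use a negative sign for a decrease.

The change is 23.6 − 28.5 = -4.9 percentage points.
Relative to the original 28.5%, that is -4.9 ÷ 28.5 ≈ -17.2%.

-17.2%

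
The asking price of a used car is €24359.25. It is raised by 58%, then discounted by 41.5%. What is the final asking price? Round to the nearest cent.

Each change multiplies by a factor: 1.58 × 0.585 = 0.9243.
€24359.25 × 0.9243 = €22515.254775 ≈ €22515.25.

€22515.25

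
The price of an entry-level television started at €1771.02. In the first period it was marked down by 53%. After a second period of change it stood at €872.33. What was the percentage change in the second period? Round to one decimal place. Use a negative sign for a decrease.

4.8%

After the first period: €1771.02 × 0.47 = €832.3794.
Second-period multiplier: €872.33 ÷ €832.3794 ≈ 1.048.
That is a change of 4.8%.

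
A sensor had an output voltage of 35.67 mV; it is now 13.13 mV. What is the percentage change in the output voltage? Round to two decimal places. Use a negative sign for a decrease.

Change: 13.13 − 35.67 = -22.54.
Relative to the original: -22.54 ÷ 35.67 ≈ -63.19%.

-63.19%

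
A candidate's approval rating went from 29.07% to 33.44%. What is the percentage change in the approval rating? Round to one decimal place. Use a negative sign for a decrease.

The change is 33.44 − 29.07 = 4.37 percentage points.
Relative to the original 29.07%, that is 4.37 ÷ 29.07 ≈ 15.0%.

15.0%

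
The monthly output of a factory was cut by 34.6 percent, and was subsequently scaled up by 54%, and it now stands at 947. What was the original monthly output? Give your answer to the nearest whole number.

940

Undoing the 54% increase: 947 ÷ 1.54 ≈ 614.935065.
Undoing the 34.6% decrease: 614.935065 ÷ 0.654 ≈ 940.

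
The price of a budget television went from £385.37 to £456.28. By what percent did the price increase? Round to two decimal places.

18.40%

Change: £456.28 − £385.37 = £70.91.
Relative to the original: £70.91 ÷ £385.37 ≈ 18.40%.
So the price increased by 18.40%.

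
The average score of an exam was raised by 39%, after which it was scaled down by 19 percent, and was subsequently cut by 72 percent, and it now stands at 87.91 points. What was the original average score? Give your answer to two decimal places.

278.86 points

The overall multiplier applied was 1.39 × 0.81 × 0.28 = 0.315252.
So the original average score was 87.91 ÷ 0.315252 ≈ 278.86 points.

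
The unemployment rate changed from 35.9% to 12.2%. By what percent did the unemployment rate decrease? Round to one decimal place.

The change is 12.2 − 35.9 = -23.7 percentage points.
Relative to the original 35.9%, that is -23.7 ÷ 35.9 ≈ -66.0%.
So the unemployment rate fell by 66.0%.

66.0%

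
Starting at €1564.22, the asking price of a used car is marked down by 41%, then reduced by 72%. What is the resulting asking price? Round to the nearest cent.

41% decrease: €1564.22 × 0.59 = €922.8898.
Apply the 72% decrease: €922.8898 × 0.28 = €258.409144 ≈ €258.41.

€258.41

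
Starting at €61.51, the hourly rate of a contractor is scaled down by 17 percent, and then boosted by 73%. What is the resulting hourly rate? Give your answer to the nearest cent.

€88.32

Each change multiplies by a factor: 0.83 × 1.73 = 1.4359.
€61.51 × 1.4359 = €88.322209 ≈ €88.32.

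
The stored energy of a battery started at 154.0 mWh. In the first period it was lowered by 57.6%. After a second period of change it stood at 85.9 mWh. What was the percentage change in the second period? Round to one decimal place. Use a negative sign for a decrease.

After the first period: 154.0 × 0.424 = 65.296.
Second-period multiplier: 85.9 ÷ 65.296 ≈ 1.31555.
That is a change of 31.6%.

31.6%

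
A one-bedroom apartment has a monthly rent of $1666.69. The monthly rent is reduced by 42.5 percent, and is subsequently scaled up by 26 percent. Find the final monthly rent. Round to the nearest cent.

$1207.52

After the 42.5% decrease: $1666.69 × 0.575 = $958.34675.
After the 26% increase: $958.34675 × 1.26 = $1207.516905 ≈ $1207.52.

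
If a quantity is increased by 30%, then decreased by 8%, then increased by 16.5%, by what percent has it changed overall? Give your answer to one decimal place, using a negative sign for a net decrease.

39.3%

A 30% increase multiplies by 1.3.
Then an 8% decrease: 1.3 × 0.92 = 1.196.
Then a 16.5% increase: 1.196 × 1.165 = 1.39334.
Overall factor 1.39334, i.e. 39.3%.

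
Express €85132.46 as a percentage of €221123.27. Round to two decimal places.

38.50%

€85132.46 ÷ €221123.27 ≈ 38.50%.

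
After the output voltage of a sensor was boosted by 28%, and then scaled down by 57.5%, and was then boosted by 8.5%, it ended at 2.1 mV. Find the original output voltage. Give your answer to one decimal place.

3.6 mV

Undoing the 8.5% increase: 2.1 ÷ 1.085 ≈ 1.935484.
Undoing the 57.5% decrease: 1.935484 ÷ 0.425 = 4.55408.
Undoing the 28% increase: 4.55408 ÷ 1.28 ≈ 3.6 mV.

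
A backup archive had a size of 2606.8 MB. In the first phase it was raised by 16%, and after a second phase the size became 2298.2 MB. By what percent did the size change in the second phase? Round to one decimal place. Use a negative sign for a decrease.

After the first phase: 2606.8 × 1.16 = 3023.888.
Second-phase multiplier: 2298.2 ÷ 3023.888 ≈ 0.76001.
That is a change of -24.0%.

-24.0%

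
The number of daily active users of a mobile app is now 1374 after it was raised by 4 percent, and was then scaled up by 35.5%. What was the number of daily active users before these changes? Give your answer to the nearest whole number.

975

Undoing the 35.5% increase: 1374 ÷ 1.355 ≈ 1014.02214.
Undoing the 4% increase: 1014.02214 ÷ 1.04 ≈ 975.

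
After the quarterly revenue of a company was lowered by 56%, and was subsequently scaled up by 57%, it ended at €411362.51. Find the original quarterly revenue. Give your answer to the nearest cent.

€595487.13

The overall multiplier applied was 0.44 × 1.57 = 0.6908.
So the original quarterly revenue was €411362.51 ÷ 0.6908 ≈ €595487.13.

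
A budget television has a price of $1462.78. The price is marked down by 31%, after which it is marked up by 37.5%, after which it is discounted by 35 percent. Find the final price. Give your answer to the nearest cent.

Each change multiplies by a factor: 0.69 × 1.375 × 0.65 = 0.6166875.
$1462.78 × 0.6166875 = $902.07814125 ≈ $902.08.

$902.08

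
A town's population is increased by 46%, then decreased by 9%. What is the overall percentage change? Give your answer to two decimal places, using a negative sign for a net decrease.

32.86%

A 46% increase multiplies by 1.46.
Then a 9% decrease: 1.46 × 0.91 = 1.3286.
Overall factor 1.3286, i.e. 32.86%.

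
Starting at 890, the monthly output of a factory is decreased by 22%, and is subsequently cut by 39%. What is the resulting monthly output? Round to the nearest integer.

423

Apply the 22% decrease: 890 × 0.78 = 694.2.
After the 39% decrease: 694.2 × 0.61 = 423.462 ≈ 423.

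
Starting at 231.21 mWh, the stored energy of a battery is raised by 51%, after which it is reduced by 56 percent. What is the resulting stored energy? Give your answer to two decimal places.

Each change multiplies by a factor: 1.51 × 0.44 = 0.6644.
231.21 × 0.6644 = 153.615924 ≈ 153.62.

153.62 mWh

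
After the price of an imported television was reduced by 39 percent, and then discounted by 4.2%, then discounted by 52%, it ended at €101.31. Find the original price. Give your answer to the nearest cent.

€361.17

Undoing the 52% decrease: €101.31 ÷ 0.48 = €211.0625.
Undoing the 4.2% decrease: €211.0625 ÷ 0.958 ≈ €220.315762.
Undoing the 39% decrease: €220.315762 ÷ 0.61 ≈ €361.17.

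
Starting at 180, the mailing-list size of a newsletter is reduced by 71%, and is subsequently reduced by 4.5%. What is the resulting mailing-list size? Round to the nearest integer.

50

Each change multiplies by a factor: 0.29 × 0.955 = 0.27695.
180 × 0.27695 = 49.851 ≈ 50.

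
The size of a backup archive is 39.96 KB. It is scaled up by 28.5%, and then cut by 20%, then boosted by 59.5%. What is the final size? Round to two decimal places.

Each change multiplies by a factor: 1.285 × 0.8 × 1.595 = 1.63966.
39.96 × 1.63966 = 65.5208136 ≈ 65.52.

65.52 KB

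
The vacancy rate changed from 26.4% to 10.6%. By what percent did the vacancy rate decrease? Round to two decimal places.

59.85%

The change is 10.6 − 26.4 = -15.8 percentage points.
Relative to the original 26.4%, that is -15.8 ÷ 26.4 ≈ -59.85%.
So the vacancy rate fell by 59.85%.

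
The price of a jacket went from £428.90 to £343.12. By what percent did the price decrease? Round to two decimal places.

Change: £343.12 − £428.90 = -£85.78.
Relative to the original: -£85.78 ÷ £428.90 = -20.00%.
So the price decreased by 20.00%.

20.00%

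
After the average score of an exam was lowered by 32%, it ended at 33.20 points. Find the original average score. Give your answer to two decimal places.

48.82 points

The overall multiplier applied was 0.68.
So the original average score was 33.20 ÷ 0.68 ≈ 48.82 points.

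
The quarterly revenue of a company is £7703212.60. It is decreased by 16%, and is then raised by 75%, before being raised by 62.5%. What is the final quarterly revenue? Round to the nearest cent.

£18401049.10

After the 16% decrease: £7703212.60 × 0.84 = £6470698.584.
75% increase: £6470698.584 × 1.75 = £11323722.522.
62.5% increase: £11323722.522 × 1.625 = £18401049.09825 ≈ £18401049.10.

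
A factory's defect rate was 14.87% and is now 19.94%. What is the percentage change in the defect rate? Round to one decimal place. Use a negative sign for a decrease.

34.1%

The change is 19.94 − 14.87 = 5.07 percentage points.
Relative to the original 14.87%, that is 5.07 ÷ 14.87 ≈ 34.1%.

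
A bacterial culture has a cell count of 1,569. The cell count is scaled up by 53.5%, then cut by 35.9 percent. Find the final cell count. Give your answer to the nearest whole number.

53.5% increase: 1,569 × 1.535 = 2408.415.
35.9% decrease: 2408.415 × 0.641 = 1543.794015 ≈ 1,544.

1,544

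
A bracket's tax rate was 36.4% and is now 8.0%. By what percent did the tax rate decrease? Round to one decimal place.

The change is 8.0 − 36.4 = -28.4 percentage points.
Relative to the original 36.4%, that is -28.4 ÷ 36.4 ≈ -78.0%.
So the tax rate fell by 78.0%.

78.0%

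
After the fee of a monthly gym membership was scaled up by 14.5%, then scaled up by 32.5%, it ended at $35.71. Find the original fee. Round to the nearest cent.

$23.54

The overall multiplier applied was 1.145 × 1.325 = 1.517125.
So the original fee was $35.71 ÷ 1.517125 ≈ $23.54.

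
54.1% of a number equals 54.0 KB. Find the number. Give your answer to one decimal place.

99.8 KB

54.0 KB ÷ 0.541 ≈ 99.8 KB.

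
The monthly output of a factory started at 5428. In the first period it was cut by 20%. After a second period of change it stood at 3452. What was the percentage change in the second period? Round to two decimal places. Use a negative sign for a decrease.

After the first period: 5428 × 0.8 = 4342.4.
Second-period multiplier: 3452 ÷ 4342.4 ≈ 0.794952.
That is a change of -20.50%.

-20.50%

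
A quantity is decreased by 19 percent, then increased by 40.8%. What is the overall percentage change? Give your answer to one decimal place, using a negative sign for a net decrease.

14.0%

A 19% decrease multiplies by 0.81.
Then a 40.8% increase: 0.81 × 1.408 = 1.14048.
Overall factor 1.14048, i.e. 14.0%.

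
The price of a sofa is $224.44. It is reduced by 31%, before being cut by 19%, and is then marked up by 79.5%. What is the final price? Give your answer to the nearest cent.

$225.16

After the 31% decrease: $224.44 × 0.69 = $154.8636.
19% decrease: $154.8636 × 0.81 = $125.439516.
79.5% increase: $125.439516 × 1.795 = $225.16393122 ≈ $225.16.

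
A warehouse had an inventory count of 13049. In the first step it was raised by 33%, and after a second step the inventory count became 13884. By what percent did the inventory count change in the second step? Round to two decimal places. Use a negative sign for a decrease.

-20.00%

After the first step: 13049 × 1.33 = 17355.17.
Second-step multiplier: 13884 ÷ 17355.17 ≈ 0.799992.
That is a change of -20.00%.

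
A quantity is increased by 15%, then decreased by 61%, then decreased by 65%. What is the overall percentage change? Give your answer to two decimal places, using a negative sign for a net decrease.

-84.30%

A 15% increase multiplies by 1.15.
Then a 61% decrease: 1.15 × 0.39 = 0.4485.
Then a 65% decrease: 0.4485 × 0.35 = 0.156975.
Overall factor 0.156975, i.e. -84.30%.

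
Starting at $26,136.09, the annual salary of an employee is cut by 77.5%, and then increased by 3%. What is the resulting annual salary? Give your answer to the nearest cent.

77.5% decrease: $26,136.09 × 0.225 = $5880.62025.
After the 3% increase: $5880.62025 × 1.03 = $6057.0388575 ≈ $6,057.04.

$6,057.04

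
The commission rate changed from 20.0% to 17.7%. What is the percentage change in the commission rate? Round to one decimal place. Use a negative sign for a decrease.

-11.5%

The change is 17.7 − 20.0 = -2.3 percentage points.
Relative to the original 20.0%, that is -2.3 ÷ 20.0 = -11.5%.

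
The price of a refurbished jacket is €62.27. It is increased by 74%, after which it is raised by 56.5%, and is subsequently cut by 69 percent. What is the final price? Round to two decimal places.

€52.57

74% increase: €62.27 × 1.74 = €108.3498.
After the 56.5% increase: €108.3498 × 1.565 = €169.567437.
Apply the 69% decrease: €169.567437 × 0.31 = €52.56590547 ≈ €52.57.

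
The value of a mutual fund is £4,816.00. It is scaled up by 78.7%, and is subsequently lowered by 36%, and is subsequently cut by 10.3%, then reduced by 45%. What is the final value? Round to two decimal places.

After the 78.7% increase: £4,816.00 × 1.787 = £8606.192.
After the 36% decrease: £8606.192 × 0.64 = £5507.96288.
10.3% decrease: £5507.96288 × 0.897 = £4940.64270336.
Apply the 45% decrease: £4940.64270336 × 0.55 = £2717.353486848 ≈ £2,717.35.

£2,717.35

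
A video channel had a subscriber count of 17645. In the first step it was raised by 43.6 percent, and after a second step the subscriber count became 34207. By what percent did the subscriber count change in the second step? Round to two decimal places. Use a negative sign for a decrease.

After the first step: 17645 × 1.436 = 25338.22.
Second-step multiplier: 34207 ÷ 25338.22 ≈ 1.350016.
That is a change of 35.00%.

35.00%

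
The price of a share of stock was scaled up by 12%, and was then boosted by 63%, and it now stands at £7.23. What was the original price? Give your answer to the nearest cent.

£3.96

Undoing the 63% increase: £7.23 ÷ 1.63 ≈ £4.435583.
Undoing the 12% increase: £4.435583 ÷ 1.12 ≈ £3.96.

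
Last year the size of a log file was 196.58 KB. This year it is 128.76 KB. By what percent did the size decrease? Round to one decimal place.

Change: 128.76 − 196.58 = -67.82.
Relative to the original: -67.82 ÷ 196.58 ≈ -34.5%.
So the size decreased by 34.5%.

34.5%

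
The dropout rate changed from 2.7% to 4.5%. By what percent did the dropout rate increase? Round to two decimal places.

The change is 4.5 − 2.7 = 1.8 percentage points.
Relative to the original 2.7%, that is 1.8 ÷ 2.7 ≈ 66.67%.
So the dropout rate rose by 66.67%.

66.67%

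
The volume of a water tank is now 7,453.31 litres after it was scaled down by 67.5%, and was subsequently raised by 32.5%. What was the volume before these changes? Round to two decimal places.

17,308.12 litres

Undoing the 32.5% increase: 7,453.31 ÷ 1.325 ≈ 5625.139623.
Undoing the 67.5% decrease: 5625.139623 ÷ 0.325 ≈ 17,308.12 litres.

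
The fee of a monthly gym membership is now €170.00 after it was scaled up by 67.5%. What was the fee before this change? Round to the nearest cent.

€101.49

The overall multiplier applied was 1.675.
So the original fee was €170.00 ÷ 1.675 ≈ €101.49.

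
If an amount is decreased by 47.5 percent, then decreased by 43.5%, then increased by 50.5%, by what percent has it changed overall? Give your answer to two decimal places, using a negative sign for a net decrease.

The combined multiplier is 0.525 × 0.565 × 1.505 = 0.446420625.
That corresponds to a decrease of 55.36%.

-55.36%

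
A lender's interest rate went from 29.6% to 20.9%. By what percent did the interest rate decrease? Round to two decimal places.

The change is 20.9 − 29.6 = -8.7 percentage points.
Relative to the original 29.6%, that is -8.7 ÷ 29.6 ≈ -29.39%.
So the interest rate fell by 29.39%.

29.39%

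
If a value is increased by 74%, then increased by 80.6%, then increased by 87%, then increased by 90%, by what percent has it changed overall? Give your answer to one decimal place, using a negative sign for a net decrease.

A 74% increase multiplies by 1.74.
Then an 80.6% increase: 1.74 × 1.806 = 3.14244.
Then an 87% increase: 3.14244 × 1.87 = 5.8763628.
Then a 90% increase: 5.8763628 × 1.9 = 11.16508932.
Overall factor 11.16508932, i.e. 1016.5%.

1016.5%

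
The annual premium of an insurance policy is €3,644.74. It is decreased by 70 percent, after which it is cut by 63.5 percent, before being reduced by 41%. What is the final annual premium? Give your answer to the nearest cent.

Each change multiplies by a factor: 0.3 × 0.365 × 0.59 = 0.064605.
€3,644.74 × 0.064605 = €235.4684277 ≈ €235.47.

€235.47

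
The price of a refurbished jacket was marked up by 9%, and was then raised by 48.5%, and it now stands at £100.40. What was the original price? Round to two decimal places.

£62.03

The overall multiplier applied was 1.09 × 1.485 = 1.61865.
So the original price was £100.40 ÷ 1.61865 ≈ £62.03.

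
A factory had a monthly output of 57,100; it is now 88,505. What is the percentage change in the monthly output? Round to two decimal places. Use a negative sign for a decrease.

55.00%

Change: 88,505 − 57,100 = 31,405.
Relative to the original: 31,405 ÷ 57,100 = 55.00%.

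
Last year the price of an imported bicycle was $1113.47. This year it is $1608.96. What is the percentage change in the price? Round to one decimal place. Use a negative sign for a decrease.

44.5%

Change: $1608.96 − $1113.47 = $495.49.
Relative to the original: $495.49 ÷ $1113.47 ≈ 44.5%.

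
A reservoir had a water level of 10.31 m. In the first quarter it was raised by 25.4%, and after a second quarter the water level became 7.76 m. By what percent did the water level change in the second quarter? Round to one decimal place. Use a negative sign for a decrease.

-40.0%

After the first quarter: 10.31 × 1.254 = 12.92874.
Second-quarter multiplier: 7.76 ÷ 12.92874 ≈ 0.60021.
That is a change of -40.0%.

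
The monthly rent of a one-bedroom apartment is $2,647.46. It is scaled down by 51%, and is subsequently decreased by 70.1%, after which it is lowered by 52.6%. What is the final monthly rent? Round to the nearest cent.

Apply the 51% decrease: $2,647.46 × 0.49 = $1297.2554.
After the 70.1% decrease: $1297.2554 × 0.299 = $387.8793646.
After the 52.6% decrease: $387.8793646 × 0.474 = $183.8548188204 ≈ $183.85.

$183.85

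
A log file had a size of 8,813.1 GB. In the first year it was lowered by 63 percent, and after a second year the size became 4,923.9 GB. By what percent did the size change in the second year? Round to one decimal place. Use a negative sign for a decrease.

51.0%

After the first year: 8,813.1 × 0.37 = 3260.847.
Second-year multiplier: 4,923.9 ÷ 3260.847 ≈ 1.51001.
That is a change of 51.0%.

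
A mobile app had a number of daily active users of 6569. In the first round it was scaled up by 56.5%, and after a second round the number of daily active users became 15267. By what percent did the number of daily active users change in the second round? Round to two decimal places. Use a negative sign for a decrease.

After the first round: 6569 × 1.565 = 10280.485.
Second-round multiplier: 15267 ÷ 10280.485 ≈ 1.485047.
That is a change of 48.50%.

48.50%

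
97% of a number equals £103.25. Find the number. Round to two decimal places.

£106.44

£103.25 ÷ 0.97 ≈ £106.44.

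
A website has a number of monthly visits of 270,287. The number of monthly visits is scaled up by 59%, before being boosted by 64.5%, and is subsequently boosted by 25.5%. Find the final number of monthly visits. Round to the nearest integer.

59% increase: 270,287 × 1.59 = 429756.33.
Apply the 64.5% increase: 429756.33 × 1.645 = 706949.16285.
Apply the 25.5% increase: 706949.16285 × 1.255 = 887221.19937675 ≈ 887,221.

887,221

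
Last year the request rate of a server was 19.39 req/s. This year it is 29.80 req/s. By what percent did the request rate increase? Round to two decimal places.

53.69%

Change: 29.80 − 19.39 = 10.41.
Relative to the original: 10.41 ÷ 19.39 ≈ 53.69%.
So the request rate increased by 53.69%.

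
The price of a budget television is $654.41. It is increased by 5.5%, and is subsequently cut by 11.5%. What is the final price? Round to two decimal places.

$611.01

Each change multiplies by a factor: 1.055 × 0.885 = 0.933675.
$654.41 × 0.933675 = $611.00625675 ≈ $611.01.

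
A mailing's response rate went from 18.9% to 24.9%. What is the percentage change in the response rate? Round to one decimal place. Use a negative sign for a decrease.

The change is 24.9 − 18.9 = 6.0 percentage points.
Relative to the original 18.9%, that is 6.0 ÷ 18.9 ≈ 31.7%.

31.7%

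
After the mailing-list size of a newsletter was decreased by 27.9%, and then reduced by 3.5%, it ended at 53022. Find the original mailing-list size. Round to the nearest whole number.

Undoing the 3.5% decrease: 53022 ÷ 0.965 ≈ 54945.07772.
Undoing the 27.9% decrease: 54945.07772 ÷ 0.721 ≈ 76207.

76207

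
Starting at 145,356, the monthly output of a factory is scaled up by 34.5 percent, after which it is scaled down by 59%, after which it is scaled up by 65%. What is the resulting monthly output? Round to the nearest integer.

Each change multiplies by a factor: 1.345 × 0.41 × 1.65 = 0.9098925.
145,356 × 0.9098925 = 132258.33423 ≈ 132,258.

132,258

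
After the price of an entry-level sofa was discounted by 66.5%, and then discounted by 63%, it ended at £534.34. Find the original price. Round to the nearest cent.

The overall multiplier applied was 0.335 × 0.37 = 0.12395.
So the original price was £534.34 ÷ 0.12395 ≈ £4310.93.

£4310.93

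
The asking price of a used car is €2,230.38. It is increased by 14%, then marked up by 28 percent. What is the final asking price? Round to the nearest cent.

€3,254.57

14% increase: €2,230.38 × 1.14 = €2542.6332.
Apply the 28% increase: €2542.6332 × 1.28 = €3254.570496 ≈ €3,254.57.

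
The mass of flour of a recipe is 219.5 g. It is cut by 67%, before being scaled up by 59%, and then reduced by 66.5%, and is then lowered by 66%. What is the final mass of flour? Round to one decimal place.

Each change multiplies by a factor: 0.33 × 1.59 × 0.335 × 0.34 = 0.05976333.
219.5 × 0.05976333 = 13.118050935 ≈ 13.1.

13.1 g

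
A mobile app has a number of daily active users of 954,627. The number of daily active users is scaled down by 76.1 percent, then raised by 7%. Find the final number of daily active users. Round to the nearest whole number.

244,127

Apply the 76.1% decrease: 954,627 × 0.239 = 228155.853.
After the 7% increase: 228155.853 × 1.07 = 244126.76271 ≈ 244,127.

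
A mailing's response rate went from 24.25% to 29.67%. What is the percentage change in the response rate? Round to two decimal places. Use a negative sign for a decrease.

The change is 29.67 − 24.25 = 5.42 percentage points.
Relative to the original 24.25%, that is 5.42 ÷ 24.25 ≈ 22.35%.

22.35%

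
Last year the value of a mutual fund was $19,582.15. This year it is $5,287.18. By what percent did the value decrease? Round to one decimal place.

73.0%

Change: $5,287.18 − $19,582.15 = -$14,294.97.
Relative to the original: -$14,294.97 ÷ $19,582.15 ≈ -73.0%.
So the value decreased by 73.0%.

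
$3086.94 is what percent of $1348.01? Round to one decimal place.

229.0%

$3086.94 ÷ $1348.01 ≈ 229.0%.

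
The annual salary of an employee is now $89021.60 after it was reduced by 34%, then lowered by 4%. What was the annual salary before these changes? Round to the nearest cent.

$140501.26

Undoing the 4% decrease: $89021.60 ÷ 0.96 ≈ $92730.833333.
Undoing the 34% decrease: $92730.833333 ÷ 0.66 ≈ $140501.26.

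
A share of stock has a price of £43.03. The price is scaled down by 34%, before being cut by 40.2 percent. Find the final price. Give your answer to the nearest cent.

£16.98

After the 34% decrease: £43.03 × 0.66 = £28.3998.
After the 40.2% decrease: £28.3998 × 0.598 = £16.9830804 ≈ £16.98.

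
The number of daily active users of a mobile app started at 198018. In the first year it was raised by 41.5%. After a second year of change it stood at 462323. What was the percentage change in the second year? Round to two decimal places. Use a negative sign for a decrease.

After the first year: 198018 × 1.415 = 280195.47.
Second-year multiplier: 462323 ÷ 280195.47 ≈ 1.650002.
That is a change of 65.00%.

65.00%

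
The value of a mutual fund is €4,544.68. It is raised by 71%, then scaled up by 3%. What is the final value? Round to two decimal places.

€8,004.54

Each change multiplies by a factor: 1.71 × 1.03 = 1.7613.
€4,544.68 × 1.7613 = €8004.544884 ≈ €8,004.54.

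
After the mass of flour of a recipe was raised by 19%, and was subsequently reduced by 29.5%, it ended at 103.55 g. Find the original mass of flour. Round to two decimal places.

123.43 g

The overall multiplier applied was 1.19 × 0.705 = 0.83895.
So the original mass of flour was 103.55 ÷ 0.83895 ≈ 123.43 g.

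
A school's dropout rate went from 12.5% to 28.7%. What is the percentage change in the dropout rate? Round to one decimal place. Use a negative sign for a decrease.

129.6%

The change is 28.7 − 12.5 = 16.2 percentage points.
Relative to the original 12.5%, that is 16.2 ÷ 12.5 = 129.6%.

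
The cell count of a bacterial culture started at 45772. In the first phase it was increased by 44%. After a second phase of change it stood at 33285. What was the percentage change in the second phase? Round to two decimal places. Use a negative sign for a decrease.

-49.50%

After the first phase: 45772 × 1.44 = 65911.68.
Second-phase multiplier: 33285 ÷ 65911.68 ≈ 0.504994.
That is a change of -49.50%.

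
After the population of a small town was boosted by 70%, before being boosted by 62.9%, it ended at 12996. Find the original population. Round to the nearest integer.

4693

The overall multiplier applied was 1.7 × 1.629 = 2.7693.
So the original population was 12996 ÷ 2.7693 ≈ 4693.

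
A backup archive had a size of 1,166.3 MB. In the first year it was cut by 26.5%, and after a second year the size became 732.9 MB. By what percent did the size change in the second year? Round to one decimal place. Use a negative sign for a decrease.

-14.5%

After the first year: 1,166.3 × 0.735 = 857.2305.
Second-year multiplier: 732.9 ÷ 857.2305 ≈ 0.85496.
That is a change of -14.5%.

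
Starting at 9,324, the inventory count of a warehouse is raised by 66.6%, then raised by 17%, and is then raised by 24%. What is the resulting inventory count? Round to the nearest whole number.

22,536

Apply the 66.6% increase: 9,324 × 1.666 = 15533.784.
After the 17% increase: 15533.784 × 1.17 = 18174.52728.
After the 24% increase: 18174.52728 × 1.24 = 22536.4138272 ≈ 22,536.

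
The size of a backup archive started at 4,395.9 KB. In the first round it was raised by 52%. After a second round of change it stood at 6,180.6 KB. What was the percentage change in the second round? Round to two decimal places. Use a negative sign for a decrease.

After the first round: 4,395.9 × 1.52 = 6681.768.
Second-round multiplier: 6,180.6 ÷ 6681.768 ≈ 0.924995.
That is a change of -7.50%.

-7.50%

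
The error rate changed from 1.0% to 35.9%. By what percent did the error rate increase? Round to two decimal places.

3490.00%

The change is 35.9 − 1.0 = 34.9 percentage points.
Relative to the original 1.0%, that is 34.9 ÷ 1.0 = 3490.00%.
So the error rate rose by 3490.00%.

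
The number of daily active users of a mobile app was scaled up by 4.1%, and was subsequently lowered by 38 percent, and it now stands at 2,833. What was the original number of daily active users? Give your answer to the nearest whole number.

4,389

Undoing the 38% decrease: 2,833 ÷ 0.62 ≈ 4569.354839.
Undoing the 4.1% increase: 4569.354839 ÷ 1.041 ≈ 4,389.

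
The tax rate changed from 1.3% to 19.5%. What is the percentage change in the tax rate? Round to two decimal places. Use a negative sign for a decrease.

The change is 19.5 − 1.3 = 18.2 percentage points.
Relative to the original 1.3%, that is 18.2 ÷ 1.3 = 1400.00%.

1400.00%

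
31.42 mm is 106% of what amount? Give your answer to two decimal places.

29.64 mm

31.42 mm ÷ 1.06 ≈ 29.64 mm.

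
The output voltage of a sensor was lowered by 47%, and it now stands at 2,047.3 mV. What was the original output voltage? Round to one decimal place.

The overall multiplier applied was 0.53.
So the original output voltage was 2,047.3 ÷ 0.53 ≈ 3,862.8 mV.

3,862.8 mV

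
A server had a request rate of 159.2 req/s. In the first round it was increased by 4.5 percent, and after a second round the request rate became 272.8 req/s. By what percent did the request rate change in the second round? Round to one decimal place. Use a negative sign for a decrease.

64.0%

After the first round: 159.2 × 1.045 = 166.364.
Second-round multiplier: 272.8 ÷ 166.364 ≈ 1.63978.
That is a change of 64.0%.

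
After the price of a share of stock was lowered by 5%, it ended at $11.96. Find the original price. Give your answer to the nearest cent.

$12.59

The overall multiplier applied was 0.95.
So the original price was $11.96 ÷ 0.95 ≈ $12.59.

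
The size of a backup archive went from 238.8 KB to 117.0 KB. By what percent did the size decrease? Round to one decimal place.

Change: 117.0 − 238.8 = -121.8.
Relative to the original: -121.8 ÷ 238.8 ≈ -51.0%.
So the size decreased by 51.0%.

51.0%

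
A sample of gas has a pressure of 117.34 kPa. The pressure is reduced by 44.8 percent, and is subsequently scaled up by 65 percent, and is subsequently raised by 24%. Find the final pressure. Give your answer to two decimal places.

Apply the 44.8% decrease: 117.34 × 0.552 = 64.77168.
Apply the 65% increase: 64.77168 × 1.65 = 106.873272.
After the 24% increase: 106.873272 × 1.24 = 132.52285728 ≈ 132.52.

132.52 kPa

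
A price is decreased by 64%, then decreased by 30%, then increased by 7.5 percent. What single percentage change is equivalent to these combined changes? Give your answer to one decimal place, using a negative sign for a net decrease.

-72.9%

The combined multiplier is 0.36 × 0.7 × 1.075 = 0.2709.
That corresponds to a decrease of 72.9%.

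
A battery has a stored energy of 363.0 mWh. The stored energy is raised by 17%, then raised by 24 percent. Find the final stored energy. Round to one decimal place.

17% increase: 363.0 × 1.17 = 424.71.
After the 24% increase: 424.71 × 1.24 = 526.6404 ≈ 526.6.

526.6 mWh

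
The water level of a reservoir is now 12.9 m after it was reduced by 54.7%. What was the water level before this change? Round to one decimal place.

The overall multiplier applied was 0.453.
So the original water level was 12.9 ÷ 0.453 ≈ 28.5 m.

28.5 m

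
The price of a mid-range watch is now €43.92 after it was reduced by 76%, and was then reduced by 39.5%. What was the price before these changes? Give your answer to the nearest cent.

Undoing the 39.5% decrease: €43.92 ÷ 0.605 ≈ €72.595041.
Undoing the 76% decrease: €72.595041 ÷ 0.24 ≈ €302.48.

€302.48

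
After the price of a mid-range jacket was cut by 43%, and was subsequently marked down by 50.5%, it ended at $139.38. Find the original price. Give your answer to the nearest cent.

The overall multiplier applied was 0.57 × 0.495 = 0.28215.
So the original price was $139.38 ÷ 0.28215 ≈ $493.99.

$493.99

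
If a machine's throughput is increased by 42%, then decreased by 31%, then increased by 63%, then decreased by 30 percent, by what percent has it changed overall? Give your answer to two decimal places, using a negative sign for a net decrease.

The combined multiplier is 1.42 × 0.69 × 1.63 × 0.7 = 1.1179518.
That corresponds to an increase of 11.80%.

11.80%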